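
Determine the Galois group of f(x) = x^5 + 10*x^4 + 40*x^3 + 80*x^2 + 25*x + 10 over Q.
A_5 (also written A5)

The polynomial f is an irreducible quintic over Q, so G = Gal(f/Q) is a transitive subgroup of S_5: one of C_5 (5T1, order 5), D_5 (5T2, order 10), F_20 (5T3, order 20), A_5 (5T4, order 60) or S_5 (5T5, order 120). The discriminant of f is 58564000000 = 242000^2, a perfect square, so G is contained in A_5. The transitive groups of degree 5 contained in A_5 are: C_5 (5T1, order 5), D_5 (5T2, order 10), A_5 (5T4, order 60). By Dedekind's theorem, for a prime p not dividing disc(f) the degrees of the irreducible factors of f mod p form the cycle type of an element of G. Factoring f modulo the 3 such primes p <= 13 (skipping 2, 5, 11, which divide the discriminant), each new pattern first appears at: mod 3: f = (x^5 + x^4 + x^3 + 2x^2 + x + 1), pattern 5; mod 13: f = (x + 8)(x + 10)(x^3 + 5x^2 + 5), pattern 3+1+1. No other pattern occurs in this range, so the set of observed cycle types is {5, 3+1+1}. Among the candidates above, the only group containing elements of all these cycle types is A_5 (5T4) — each of C_5 (5T1), D_5 (5T2) lacks at least one of them. Hence G = A_5 (5T4), of order 60.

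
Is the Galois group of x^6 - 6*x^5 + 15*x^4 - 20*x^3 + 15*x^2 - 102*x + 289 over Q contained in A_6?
No

The polynomial is irreducible of degree 6 over Q. Its discriminant is -9727331052552192, which is not a perfect square. A Galois group lies in the alternating group exactly when the discriminant is a square in Q, so the Galois group ((S_3 x S_3) : C_2) is not contained in A_6.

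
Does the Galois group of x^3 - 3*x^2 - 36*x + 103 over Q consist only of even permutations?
The polynomial is irreducible of degree 3 over Q. Its discriminant is 123201 = 351^2, a perfect square. A Galois group lies in the alternating group exactly when the discriminant is a square in Q, so the Galois group (C_3) is contained in A_3.

Yes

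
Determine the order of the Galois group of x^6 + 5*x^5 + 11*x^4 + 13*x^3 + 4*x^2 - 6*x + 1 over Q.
The degree of the splitting field over Q equals the order of the Galois group, so first determine the group. The polynomial f is an irreducible sextic over Q, so G = Gal(f/Q) is one of the 16 transitive subgroups 6T1, ..., 6T16 of S_6. The discriminant of f is 525625 = 725^2, a perfect square, so G is contained in A_6. The transitive groups of degree 6 contained in A_6 are: A_4 (6T4, order 12), S_4 (6T7, order 24), (C_3 x C_3) : C_4 (6T10, order 36), PSL(2,5) (6T12, order 60), A_6 (6T15, order 360). By Dedekind's theorem, for a prime p not dividing disc(f) the degrees of the irreducible factors of f mod p form the cycle type of an element of G. Factoring f modulo the 19 such primes p <= 73 (skipping 5, 29, which divide the discriminant), each new pattern first appears at: mod 2: f = (x^2 + x + 1)(x^4 + x + 1), pattern 4+2; mod 11: f = (x^3 + 6x^2 + 3x + 10)(x^3 + 10x^2 + 3x + 10), pattern 3+3; mod 19: f = (x + 8)(x + 9)(x^2 + 9x + 7)(x^2 + 17x + 2), pattern 2+2+1+1; mod 61: f = (x + 20)(x + 27)(x + 34)(x^3 + 46x^2 + 3x + 60), pattern 3+1+1+1. No other pattern occurs in this range, so the set of observed cycle types is {4+2, 3+3, 2+2+1+1, 3+1+1+1}. The candidates containing elements of all these cycle types are (C_3 x C_3) : C_4 (6T10) of order 36, A_6 (6T15) of order 360; the others are excluded. The observed types are precisely the cycle types that occur in (C_3 x C_3) : C_4 (6T10) (apart from the identity). Each of the other remaining candidates has further cycle types, and by the Chebotarev density theorem the matching factorization patterns would occur for a proportion of primes equal to their share of the group: A_6 (6T15) additionally contains elements of type 5+1 (144 of its 360 elements, about 40% of primes). None of the 19 primes tested shows any such pattern (for each of these groups the chance of that is below 10^-4), which rules them out. Hence G = (C_3 x C_3) : C_4 (6T10), of order 36. The Galois group (C_3 x C_3) : C_4 (6T10) has order 36, so the splitting field has degree 36 over Q.

36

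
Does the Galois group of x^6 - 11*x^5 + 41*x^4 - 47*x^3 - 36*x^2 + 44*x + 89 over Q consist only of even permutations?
The polynomial is irreducible of degree 6 over Q. Its discriminant is 1064390625 = 32625^2, a perfect square. A Galois group lies in the alternating group exactly when the discriminant is a square in Q, so the Galois group ((C_3 x C_3) : C_4) is contained in A_6.

Yes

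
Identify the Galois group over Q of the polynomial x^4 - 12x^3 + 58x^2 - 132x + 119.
C_4 (also written C4)

The polynomial is an irreducible quartic over Q and its discriminant is 2048, which is not a perfect square, so the Galois group is not contained in A_4. The resolvent cubic y^3 - 58*y^2 + 1108*y - 6952 has exactly one rational root, so the Galois group is C_4 or D_4. The quartic becomes reducible over Q(sqrt(disc)), so the group is C_4.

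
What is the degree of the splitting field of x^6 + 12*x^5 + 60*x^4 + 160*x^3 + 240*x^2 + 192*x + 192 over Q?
12

The degree of the splitting field over Q equals the order of the Galois group, so first determine the group. The polynomial f is an irreducible sextic over Q, so G = Gal(f/Q) is one of the 16 transitive subgroups 6T1, ..., 6T16 of S_6. The discriminant of f is -1603087953297408, which is not a perfect square, so G is not contained in A_6. The transitive groups of degree 6 not contained in A_6 are: C_6 (6T1, order 6), S_3 (6T2, order 6), D_6 (6T3, order 12), C_3 x S_3 (6T5, order 18), A_4 x C_2 (6T6, order 24), S_4 (6T8, order 24), S_3 x S_3 (6T9, order 36), S_4 x C_2 (6T11, order 48), (S_3 x S_3) : C_2 (6T13, order 72), PGL(2,5) (6T14, order 120), S_6 (6T16, order 720). By Dedekind's theorem, for a prime p not dividing disc(f) the degrees of the irreducible factors of f mod p form the cycle type of an element of G. Factoring f modulo the 79 such primes p <= 419 (skipping 2, 3, which divide the discriminant), each new pattern first appears at: mod 5: f = (x^2 + 3)(x^2 + 3x + 4)(x^2 + 4x + 1), pattern 2+2+2; mod 7: f = (x^6 + 5x^5 + 4x^4 + 6x^3 + 2x^2 + 3x + 3), pattern 6; mod 11: f = (x + 6)(x + 9)(x^2 + 1)(x^2 + 8x + 6), pattern 2+2+1+1; mod 19: f = (x^3 + 6x^2 + 12x + 17)(x^3 + 6x^2 + 12x + 18), pattern 3+3; mod 43: f = (x + 1)(x + 3)(x + 8)(x + 9)(x + 38)(x + 39), pattern 1+1+1+1+1+1. No other pattern occurs in this range, so the set of observed cycle types is {2+2+2, 6, 2+2+1+1, 3+3, 1+1+1+1+1+1}. The candidates containing elements of all these cycle types are D_6 (6T3) of order 12, A_4 x C_2 (6T6) of order 24, S_3 x S_3 (6T9) of order 36, S_4 x C_2 (6T11) of order 48, (S_3 x S_3) : C_2 (6T13) of order 72, PGL(2,5) (6T14) of order 120, S_6 (6T16) of order 720; the others are excluded. The observed types are precisely the cycle types that occur in D_6 (6T3). Each of the other remaining candidates has further cycle types, and by the Chebotarev density theorem the matching factorization patterns would occur for a proportion of primes equal to their share of the group: A_4 x C_2 (6T6) additionally contains elements of type 2+1+1+1+1 (3 of its 24 elements, about 12% of primes); S_3 x S_3 (6T9) additionally contains elements of type 3+1+1+1 (4 of its 36 elements, about 11% of primes); S_4 x C_2 (6T11) additionally contains elements of type 4+2, 4+1+1, 2+1+1+1+1 (15 of its 48 elements, about 31% of primes); (S_3 x S_3) : C_2 (6T13) additionally contains elements of type 4+2, 3+2+1, 3+1+1+1, 2+1+1+1+1 (40 of its 72 elements, about 56% of primes); PGL(2,5) (6T14) additionally contains elements of type 5+1, 4+1+1 (54 of its 120 elements, about 45% of primes); S_6 (6T16) additionally contains elements of type 5+1, 4+2, 4+1+1, 3+2+1, 3+1+1+1, 2+1+1+1+1 (499 of its 720 elements, about 69% of primes). None of the 79 primes tested shows any such pattern (for each of these groups the chance of that is below 10^-4), which rules them out. Hence G = D_6 (6T3), of order 12. The Galois group D_6 (6T3) has order 12, so the splitting field has degree 12 over Q.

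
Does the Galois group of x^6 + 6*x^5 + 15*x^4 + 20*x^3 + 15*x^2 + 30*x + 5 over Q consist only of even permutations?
The polynomial is irreducible of degree 6 over Q. Its discriminant is 746496000000 = 864000^2, a perfect square. A Galois group lies in the alternating group exactly when the discriminant is a square in Q, so the Galois group (A_6) is contained in A_6.

Yes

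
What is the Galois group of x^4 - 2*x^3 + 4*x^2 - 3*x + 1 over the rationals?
C_4, the cyclic group of order 4

The polynomial is an irreducible quartic over Q and its discriminant is 125, which is not a perfect square, so the Galois group is not contained in A_4. The resolvent cubic y^3 - 4*y^2 + 2*y + 3 has exactly one rational root, so the Galois group is C_4 or D_4. The quartic becomes reducible over Q(sqrt(disc)), so the group is C_4.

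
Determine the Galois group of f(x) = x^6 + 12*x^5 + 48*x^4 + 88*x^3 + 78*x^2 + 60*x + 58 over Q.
The polynomial f is an irreducible sextic over Q, so G = Gal(f/Q) is one of the 16 transitive subgroups 6T1, ..., 6T16 of S_6. The discriminant of f is 32289945753600, which is not a perfect square, so G is not contained in A_6. The transitive groups of degree 6 not contained in A_6 are: C_6 (6T1, order 6), S_3 (6T2, order 6), D_6 (6T3, order 12), C_3 x S_3 (6T5, order 18), A_4 x C_2 (6T6, order 24), S_4 (6T8, order 24), S_3 x S_3 (6T9, order 36), S_4 x C_2 (6T11, order 48), (S_3 x S_3) : C_2 (6T13, order 72), PGL(2,5) (6T14, order 120), S_6 (6T16, order 720). By Dedekind's theorem, for a prime p not dividing disc(f) the degrees of the irreducible factors of f mod p form the cycle type of an element of G. Factoring f modulo the 14 such primes p <= 59 (skipping 2, 3, 5, which divide the discriminant), each new pattern first appears at: mod 7: f = (x^6 + 5x^5 + 6x^4 + 4x^3 + x^2 + 4x + 2), pattern 6; mod 19: f = (x + 3)(x + 6)(x + 16)(x^3 + 6x^2 + 2x + 13), pattern 3+1+1+1; mod 23: f = (x + 9)(x + 22)(x^2 + 7x + 3)(x^2 + 20x + 20), pattern 2+2+1+1; mod 31: f = (x^2 + 19x + 2)(x^2 + 26x + 19)(x^2 + 29x + 26), pattern 2+2+2; mod 43: f = (x^3 + 6x^2 + 27x + 15)(x^3 + 6x^2 + 28x + 1), pattern 3+3. No other pattern occurs in this range, so the set of observed cycle types is {6, 3+1+1+1, 2+2+1+1, 2+2+2, 3+3}. The candidates containing elements of all these cycle types are S_3 x S_3 (6T9) of order 36, (S_3 x S_3) : C_2 (6T13) of order 72, S_6 (6T16) of order 720; the others are excluded. The observed types are precisely the cycle types that occur in S_3 x S_3 (6T9) (apart from the identity). Each of the other remaining candidates has further cycle types, and by the Chebotarev density theorem the matching factorization patterns would occur for a proportion of primes equal to their share of the group: (S_3 x S_3) : C_2 (6T13) additionally contains elements of type 4+2, 3+2+1, 2+1+1+1+1 (36 of its 72 elements, about 50% of primes); S_6 (6T16) additionally contains elements of type 5+1, 4+2, 4+1+1, 3+2+1, 2+1+1+1+1 (459 of its 720 elements, about 64% of primes). None of the 14 primes tested shows any such pattern (for each of these groups the chance of that is below 10^-4), which rules them out. Hence G = S_3 x S_3 (6T9), of order 36.

S_3 x S_3, the direct product S_3 x S_3 in its degree-6 action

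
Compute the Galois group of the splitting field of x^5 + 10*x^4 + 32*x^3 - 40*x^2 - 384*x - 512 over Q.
The polynomial f is an irreducible quintic over Q, so G = Gal(f/Q) is a transitive subgroup of S_5: one of C_5 (5T1, order 5), D_5 (5T2, order 10), F_20 (5T3, order 20), A_5 (5T4, order 60) or S_5 (5T5, order 120). The discriminant of f is 770141323264, which is not a perfect square, so G is not contained in A_5. The transitive groups of degree 5 not contained in A_5 are: F_20 (5T3, order 20), S_5 (5T5, order 120). By Dedekind's theorem, for a prime p not dividing disc(f) the degrees of the irreducible factors of f mod p form the cycle type of an element of G. Factoring f modulo the 3 such primes p <= 7 (skipping 2, which divides the discriminant), each new pattern first appears at: mod 3: f = (x^5 + x^4 + 2x^3 + 2x^2 + 1), pattern 5; mod 7: f = (x^2 + 5x + 3)(x^3 + 5x^2 + 4x + 2), pattern 3+2. No other pattern occurs in this range, so the set of observed cycle types is {5, 3+2}. Among the candidates above, the only group containing elements of all these cycle types is S_5 (5T5) — F_20 (5T3) lacks at least one of them. Hence G = S_5 (5T5), of order 120.

S_5 (also written S5)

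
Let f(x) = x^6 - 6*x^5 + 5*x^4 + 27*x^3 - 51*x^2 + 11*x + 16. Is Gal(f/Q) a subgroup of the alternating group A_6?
Yes

The polynomial is irreducible of degree 6 over Q. Its discriminant is 30991489 = 5567^2, a perfect square. A Galois group lies in the alternating group exactly when the discriminant is a square in Q, so the Galois group (PSL(2,5)) is contained in A_6.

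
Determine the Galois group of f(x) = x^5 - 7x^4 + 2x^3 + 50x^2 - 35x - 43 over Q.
The polynomial f is an irreducible quintic over Q, so G = Gal(f/Q) is a transitive subgroup of S_5: one of C_5 (5T1, order 5), D_5 (5T2, order 10), F_20 (5T3, order 20), A_5 (5T4, order 60) or S_5 (5T5, order 120). The discriminant of f is 15352201216 = 123904^2, a perfect square, so G is contained in A_5. The transitive groups of degree 5 contained in A_5 are: C_5 (5T1, order 5), D_5 (5T2, order 10), A_5 (5T4, order 60). By Dedekind's theorem, for a prime p not dividing disc(f) the degrees of the irreducible factors of f mod p form the cycle type of an element of G. Factoring f modulo the 14 such primes p <= 53 (skipping 2, 11, which divide the discriminant), each new pattern first appears at: mod 3: f = (x^5 + 2x^4 + 2x^3 + 2x^2 + x + 2), pattern 5; mod 23: f = (x + 4)(x + 7)(x + 11)(x + 19)(x + 21), pattern 1+1+1+1+1. No other pattern occurs in this range, so the set of observed cycle types is {5, 1+1+1+1+1}. The candidates containing elements of all these cycle types are C_5 (5T1) of order 5, D_5 (5T2) of order 10, A_5 (5T4) of order 60; the others are excluded. The observed types are precisely the cycle types that occur in C_5 (5T1). Each of the other remaining candidates has further cycle types, and by the Chebotarev density theorem the matching factorization patterns would occur for a proportion of primes equal to their share of the group: D_5 (5T2) additionally contains elements of type 2+2+1 (5 of its 10 elements, about 50% of primes); A_5 (5T4) additionally contains elements of type 3+1+1, 2+2+1 (35 of its 60 elements, about 58% of primes). None of the 14 primes tested shows any such pattern (for each of these groups the chance of that is below 10^-4), which rules them out. Hence G = C_5 (5T1), of order 5.

5T1: C_5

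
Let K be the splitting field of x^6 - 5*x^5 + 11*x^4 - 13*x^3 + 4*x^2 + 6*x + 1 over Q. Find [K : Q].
The degree of the splitting field over Q equals the order of the Galois group, so first determine the group. The polynomial f is an irreducible sextic over Q, so G = Gal(f/Q) is one of the 16 transitive subgroups 6T1, ..., 6T16 of S_6. The discriminant of f is 525625 = 725^2, a perfect square, so G is contained in A_6. The transitive groups of degree 6 contained in A_6 are: A_4 (6T4, order 12), S_4 (6T7, order 24), (C_3 x C_3) : C_4 (6T10, order 36), PSL(2,5) (6T12, order 60), A_6 (6T15, order 360). By Dedekind's theorem, for a prime p not dividing disc(f) the degrees of the irreducible factors of f mod p form the cycle type of an element of G. Factoring f modulo the 19 such primes p <= 73 (skipping 5, 29, which divide the discriminant), each new pattern first appears at: mod 2: f = (x^2 + x + 1)(x^4 + x + 1), pattern 4+2; mod 11: f = (x^3 + x^2 + 3x + 1)(x^3 + 5x^2 + 3x + 1), pattern 3+3; mod 19: f = (x + 10)(x + 11)(x^2 + 2x + 2)(x^2 + 10x + 7), pattern 2+2+1+1; mod 61: f = (x + 27)(x + 34)(x + 41)(x^3 + 15x^2 + 3x + 1), pattern 3+1+1+1. No other pattern occurs in this range, so the set of observed cycle types is {4+2, 3+3, 2+2+1+1, 3+1+1+1}. The candidates containing elements of all these cycle types are (C_3 x C_3) : C_4 (6T10) of order 36, A_6 (6T15) of order 360; the others are excluded. The observed types are precisely the cycle types that occur in (C_3 x C_3) : C_4 (6T10) (apart from the identity). Each of the other remaining candidates has further cycle types, and by the Chebotarev density theorem the matching factorization patterns would occur for a proportion of primes equal to their share of the group: A_6 (6T15) additionally contains elements of type 5+1 (144 of its 360 elements, about 40% of primes). None of the 19 primes tested shows any such pattern (for each of these groups the chance of that is below 10^-4), which rules them out. Hence G = (C_3 x C_3) : C_4 (6T10), of order 36. The Galois group (C_3 x C_3) : C_4 (6T10) has order 36, so the splitting field has degree 36 over Q.

36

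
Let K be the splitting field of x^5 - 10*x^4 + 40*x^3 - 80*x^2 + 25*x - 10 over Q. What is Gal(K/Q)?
The polynomial f is an irreducible quintic over Q, so G = Gal(f/Q) is a transitive subgroup of S_5: one of C_5 (5T1, order 5), D_5 (5T2, order 10), F_20 (5T3, order 20), A_5 (5T4, order 60) or S_5 (5T5, order 120). The discriminant of f is 58564000000 = 242000^2, a perfect square, so G is contained in A_5. The transitive groups of degree 5 contained in A_5 are: C_5 (5T1, order 5), D_5 (5T2, order 10), A_5 (5T4, order 60). By Dedekind's theorem, for a prime p not dividing disc(f) the degrees of the irreducible factors of f mod p form the cycle type of an element of G. Factoring f modulo the 3 such primes p <= 13 (skipping 2, 5, 11, which divide the discriminant), each new pattern first appears at: mod 3: f = (x^5 + 2x^4 + x^3 + x^2 + x + 2), pattern 5; mod 13: f = (x + 3)(x + 5)(x^3 + 8x^2 + 8), pattern 3+1+1. No other pattern occurs in this range, so the set of observed cycle types is {5, 3+1+1}. Among the candidates above, the only group containing elements of all these cycle types is A_5 (5T4) — each of C_5 (5T1), D_5 (5T2) lacks at least one of them. Hence G = A_5 (5T4), of order 60.

A_5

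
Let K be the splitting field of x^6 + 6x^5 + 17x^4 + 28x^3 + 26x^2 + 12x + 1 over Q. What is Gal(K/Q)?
The polynomial f is an irreducible sextic over Q, so G = Gal(f/Q) is one of the 16 transitive subgroups 6T1, ..., 6T16 of S_6. The discriminant of f is 153664 = 392^2, a perfect square, so G is contained in A_6. The transitive groups of degree 6 contained in A_6 are: A_4 (6T4, order 12), S_4 (6T7, order 24), (C_3 x C_3) : C_4 (6T10, order 36), PSL(2,5) (6T12, order 60), A_6 (6T15, order 360). By Dedekind's theorem, for a prime p not dividing disc(f) the degrees of the irreducible factors of f mod p form the cycle type of an element of G. Factoring f modulo the 33 such primes p <= 149 (skipping 2, 7, which divide the discriminant), each new pattern first appears at: mod 3: f = (x^3 + x^2 + 2x + 1)(x^3 + 2x^2 + x + 1), pattern 3+3; mod 13: f = (x + 3)(x + 12)(x^2 + 2x + 9)(x^2 + 2x + 12), pattern 2+2+1+1. No other pattern occurs in this range, so the set of observed cycle types is {3+3, 2+2+1+1}. The candidates containing elements of all these cycle types are A_4 (6T4) of order 12, S_4 (6T7) of order 24, (C_3 x C_3) : C_4 (6T10) of order 36, PSL(2,5) (6T12) of order 60, A_6 (6T15) of order 360; the others are excluded. The observed types are precisely the cycle types that occur in A_4 (6T4) (apart from the identity). Each of the other remaining candidates has further cycle types, and by the Chebotarev density theorem the matching factorization patterns would occur for a proportion of primes equal to their share of the group: S_4 (6T7) additionally contains elements of type 4+2 (6 of its 24 elements, about 25% of primes); (C_3 x C_3) : C_4 (6T10) additionally contains elements of type 4+2, 3+1+1+1 (22 of its 36 elements, about 61% of primes); PSL(2,5) (6T12) additionally contains elements of type 5+1 (24 of its 60 elements, about 40% of primes); A_6 (6T15) additionally contains elements of type 5+1, 4+2, 3+1+1+1 (274 of its 360 elements, about 76% of primes). None of the 33 primes tested shows any such pattern (for each of these groups the chance of that is below 10^-4), which rules them out. Hence G = A_4 (6T4), of order 12.

A_4 (order 12)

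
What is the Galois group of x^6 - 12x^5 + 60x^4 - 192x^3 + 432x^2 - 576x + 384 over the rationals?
D_6 (order 12)

The polynomial f is an irreducible sextic over Q, so G = Gal(f/Q) is one of the 16 transitive subgroups 6T1, ..., 6T16 of S_6. The discriminant of f is 1352605460594688, which is not a perfect square, so G is not contained in A_6. The transitive groups of degree 6 not contained in A_6 are: C_6 (6T1, order 6), S_3 (6T2, order 6), D_6 (6T3, order 12), C_3 x S_3 (6T5, order 18), A_4 x C_2 (6T6, order 24), S_4 (6T8, order 24), S_3 x S_3 (6T9, order 36), S_4 x C_2 (6T11, order 48), (S_3 x S_3) : C_2 (6T13, order 72), PGL(2,5) (6T14, order 120), S_6 (6T16, order 720). By Dedekind's theorem, for a prime p not dividing disc(f) the degrees of the irreducible factors of f mod p form the cycle type of an element of G. Factoring f modulo the 79 such primes p <= 419 (skipping 2, 3, which divide the discriminant), each new pattern first appears at: mod 5: f = (x^6 + 3x^5 + 3x^3 + 2x^2 + 4x + 4), pattern 6; mod 7: f = (x^2 + 4)(x^2 + 4x + 6)(x^2 + 5x + 2), pattern 2+2+2; mod 11: f = (x + 5)(x + 8)(x^2 + 1)(x^2 + 8x + 3), pattern 2+2+1+1; mod 13: f = (x^3 + 7x^2 + 12x + 8)(x^3 + 7x^2 + 12x + 9), pattern 3+3; mod 97: f = (x + 2)(x + 33)(x + 41)(x + 48)(x + 59)(x + 96), pattern 1+1+1+1+1+1. No other pattern occurs in this range, so the set of observed cycle types is {6, 2+2+2, 2+2+1+1, 3+3, 1+1+1+1+1+1}. The candidates containing elements of all these cycle types are D_6 (6T3) of order 12, A_4 x C_2 (6T6) of order 24, S_3 x S_3 (6T9) of order 36, S_4 x C_2 (6T11) of order 48, (S_3 x S_3) : C_2 (6T13) of order 72, PGL(2,5) (6T14) of order 120, S_6 (6T16) of order 720; the others are excluded. The observed types are precisely the cycle types that occur in D_6 (6T3). Each of the other remaining candidates has further cycle types, and by the Chebotarev density theorem the matching factorization patterns would occur for a proportion of primes equal to their share of the group: A_4 x C_2 (6T6) additionally contains elements of type 2+1+1+1+1 (3 of its 24 elements, about 12% of primes); S_3 x S_3 (6T9) additionally contains elements of type 3+1+1+1 (4 of its 36 elements, about 11% of primes); S_4 x C_2 (6T11) additionally contains elements of type 4+2, 4+1+1, 2+1+1+1+1 (15 of its 48 elements, about 31% of primes); (S_3 x S_3) : C_2 (6T13) additionally contains elements of type 4+2, 3+2+1, 3+1+1+1, 2+1+1+1+1 (40 of its 72 elements, about 56% of primes); PGL(2,5) (6T14) additionally contains elements of type 5+1, 4+1+1 (54 of its 120 elements, about 45% of primes); S_6 (6T16) additionally contains elements of type 5+1, 4+2, 4+1+1, 3+2+1, 3+1+1+1, 2+1+1+1+1 (499 of its 720 elements, about 69% of primes). None of the 79 primes tested shows any such pattern (for each of these groups the chance of that is below 10^-4), which rules them out. Hence G = D_6 (6T3), of order 12.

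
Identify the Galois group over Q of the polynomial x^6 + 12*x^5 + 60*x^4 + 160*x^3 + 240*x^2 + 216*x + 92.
The polynomial f is an irreducible sextic over Q, so G = Gal(f/Q) is one of the 16 transitive subgroups 6T1, ..., 6T16 of S_6. The discriminant of f is 746496000000 = 864000^2, a perfect square, so G is contained in A_6. The transitive groups of degree 6 contained in A_6 are: A_4 (6T4, order 12), S_4 (6T7, order 24), (C_3 x C_3) : C_4 (6T10, order 36), PSL(2,5) (6T12, order 60), A_6 (6T15, order 360). By Dedekind's theorem, for a prime p not dividing disc(f) the degrees of the irreducible factors of f mod p form the cycle type of an element of G. Factoring f modulo the 6 such primes p <= 23 (skipping 2, 3, 5, which divide the discriminant), each new pattern first appears at: mod 7: f = (x + 5)(x^5 + 4x^3 + 2x + 3), pattern 5+1; mod 23: f = (x)(x + 9)(x + 14)(x^3 + 12x^2 + 3x + 5), pattern 3+1+1+1. No other pattern occurs in this range, so the set of observed cycle types is {5+1, 3+1+1+1}. Among the candidates above, the only group containing elements of all these cycle types is A_6 (6T15) — each of A_4 (6T4), S_4 (6T7), (C_3 x C_3) : C_4 (6T10), PSL(2,5) (6T12) lacks at least one of them. Hence G = A_6 (6T15), of order 360.

A_6, the alternating group on 6 letters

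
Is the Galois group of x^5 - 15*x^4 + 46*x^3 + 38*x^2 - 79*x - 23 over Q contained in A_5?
Yes

The polynomial is irreducible of degree 5 over Q. Its discriminant is 8121314443264 = 2849792^2, a perfect square. A Galois group lies in the alternating group exactly when the discriminant is a square in Q, so the Galois group (C_5) is contained in A_5.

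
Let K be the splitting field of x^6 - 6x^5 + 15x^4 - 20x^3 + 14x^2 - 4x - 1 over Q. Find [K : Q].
The degree of the splitting field over Q equals the order of the Galois group, so first determine the group. The polynomial f is an irreducible sextic over Q, so G = Gal(f/Q) is one of the 16 transitive subgroups 6T1, ..., 6T16 of S_6. The discriminant of f is 33856 = 184^2, a perfect square, so G is contained in A_6. The transitive groups of degree 6 contained in A_6 are: A_4 (6T4, order 12), S_4 (6T7, order 24), (C_3 x C_3) : C_4 (6T10, order 36), PSL(2,5) (6T12, order 60), A_6 (6T15, order 360). By Dedekind's theorem, for a prime p not dividing disc(f) the degrees of the irreducible factors of f mod p form the cycle type of an element of G. Factoring f modulo the 79 such primes p <= 419 (skipping 2, 23, which divide the discriminant), each new pattern first appears at: mod 3: f = (x^3 + x^2 + 2)(x^3 + 2x^2 + x + 1), pattern 3+3; mod 5: f = (x^2 + 3x + 4)(x^4 + x^3 + 3x^2 + 2x + 1), pattern 4+2; mod 19: f = (x + 4)(x + 13)(x^2 + 7x + 7)(x^2 + 8x + 6), pattern 2+2+1+1; mod 223: f = (x + 15)(x + 56)(x + 77)(x + 144)(x + 165)(x + 206), pattern 1+1+1+1+1+1. No other pattern occurs in this range, so the set of observed cycle types is {3+3, 4+2, 2+2+1+1, 1+1+1+1+1+1}. The candidates containing elements of all these cycle types are S_4 (6T7) of order 24, (C_3 x C_3) : C_4 (6T10) of order 36, A_6 (6T15) of order 360; the others are excluded. The observed types are precisely the cycle types that occur in S_4 (6T7). Each of the other remaining candidates has further cycle types, and by the Chebotarev density theorem the matching factorization patterns would occur for a proportion of primes equal to their share of the group: (C_3 x C_3) : C_4 (6T10) additionally contains elements of type 3+1+1+1 (4 of its 36 elements, about 11% of primes); A_6 (6T15) additionally contains elements of type 5+1, 3+1+1+1 (184 of its 360 elements, about 51% of primes). None of the 79 primes tested shows any such pattern (for each of these groups the chance of that is below 10^-4), which rules them out. Hence G = S_4 (6T7), of order 24. The Galois group S_4 (6T7) has order 24, so the splitting field has degree 24 over Q.

24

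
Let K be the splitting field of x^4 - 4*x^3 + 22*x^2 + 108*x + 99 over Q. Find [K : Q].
8

The degree of the splitting field over Q equals the order of the Galois group, so first determine the group. The polynomial is an irreducible quartic over Q and its discriminant is 366446592, which is not a perfect square, so the Galois group is not contained in A_4. The resolvent cubic y^3 - 22*y^2 - 828*y - 4536 has exactly one rational root, so the Galois group is C_4 or D_4. The quartic remains irreducible over Q(sqrt(disc)), so the group is D_4. The Galois group D_4 (4T3) has order 8, so the splitting field has degree 8 over Q.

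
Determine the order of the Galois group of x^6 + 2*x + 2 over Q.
The degree of the splitting field over Q equals the order of the Galois group, so first determine the group. The polynomial f is an irreducible sextic over Q, so G = Gal(f/Q) is one of the 16 transitive subgroups 6T1, ..., 6T16 of S_6. The discriminant of f is -1292992, which is not a perfect square, so G is not contained in A_6. The transitive groups of degree 6 not contained in A_6 are: C_6 (6T1, order 6), S_3 (6T2, order 6), D_6 (6T3, order 12), C_3 x S_3 (6T5, order 18), A_4 x C_2 (6T6, order 24), S_4 (6T8, order 24), S_3 x S_3 (6T9, order 36), S_4 x C_2 (6T11, order 48), (S_3 x S_3) : C_2 (6T13, order 72), PGL(2,5) (6T14, order 120), S_6 (6T16, order 720). By Dedekind's theorem, for a prime p not dividing disc(f) the degrees of the irreducible factors of f mod p form the cycle type of an element of G. Factoring f modulo the 3 such primes p <= 7 (skipping 2, which divides the discriminant), each new pattern first appears at: mod 3: f = (x^6 + 2x + 2), pattern 6; mod 5: f = (x + 3)(x + 4)(x^4 + 3x^3 + 2x^2 + 1), pattern 4+1+1; mod 7: f = (x + 5)(x^2 + 4x + 5)(x^3 + 5x^2 + 4), pattern 3+2+1. No other pattern occurs in this range, so the set of observed cycle types is {6, 4+1+1, 3+2+1}. Among the candidates above, the only group containing elements of all these cycle types is S_6 (6T16); every other candidate lacks at least one of them. Hence G = S_6 (6T16), of order 720. The Galois group S_6 (6T16) has order 720, so the splitting field has degree 720 over Q.

720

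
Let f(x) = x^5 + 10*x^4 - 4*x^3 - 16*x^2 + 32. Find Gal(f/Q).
The polynomial f is an irreducible quintic over Q, so G = Gal(f/Q) is a transitive subgroup of S_5: one of C_5 (5T1, order 5), D_5 (5T2, order 10), F_20 (5T3, order 20), A_5 (5T4, order 60) or S_5 (5T5, order 120). The discriminant of f is 589639450624, which is not a perfect square, so G is not contained in A_5. The transitive groups of degree 5 not contained in A_5 are: F_20 (5T3, order 20), S_5 (5T5, order 120). By Dedekind's theorem, for a prime p not dividing disc(f) the degrees of the irreducible factors of f mod p form the cycle type of an element of G. Factoring f modulo the 5 such primes p <= 17 (skipping 2, 7, which divide the discriminant), each new pattern first appears at: mod 3: f = (x^5 + x^4 + 2x^3 + 2x^2 + 2), pattern 5; mod 17: f = (x + 8)(x + 14)(x^3 + 5x^2 + 12x + 10), pattern 3+1+1. No other pattern occurs in this range, so the set of observed cycle types is {5, 3+1+1}. Among the candidates above, the only group containing elements of all these cycle types is S_5 (5T5) — F_20 (5T3) lacks at least one of them. Hence G = S_5 (5T5), of order 120.

S_5, the symmetric group on 5 letters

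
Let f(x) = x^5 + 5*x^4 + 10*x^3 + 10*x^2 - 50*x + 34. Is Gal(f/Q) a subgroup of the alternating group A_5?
The polynomial is irreducible of degree 5 over Q. Its discriminant is 58564000000 = 242000^2, a perfect square. A Galois group lies in the alternating group exactly when the discriminant is a square in Q, so the Galois group (A_5) is contained in A_5.

Yes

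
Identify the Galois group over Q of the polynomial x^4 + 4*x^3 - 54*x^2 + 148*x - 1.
D_4 (order 8)

The polynomial is an irreducible quartic over Q and its discriminant is -11396876288, which is not a perfect square, so the Galois group is not contained in A_4. The resolvent cubic y^3 + 54*y^2 + 596*y - 21672 has exactly one rational root, so the Galois group is C_4 or D_4. The quartic remains irreducible over Q(sqrt(disc)), so the group is D_4.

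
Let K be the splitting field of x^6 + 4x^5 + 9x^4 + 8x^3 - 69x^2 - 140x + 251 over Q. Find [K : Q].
The degree of the splitting field over Q equals the order of the Galois group, so first determine the group. The polynomial f is an irreducible sextic over Q, so G = Gal(f/Q) is one of the 16 transitive subgroups 6T1, ..., 6T16 of S_6. The discriminant of f is 564385546240000 = 23756800^2, a perfect square, so G is contained in A_6. The transitive groups of degree 6 contained in A_6 are: A_4 (6T4, order 12), S_4 (6T7, order 24), (C_3 x C_3) : C_4 (6T10, order 36), PSL(2,5) (6T12, order 60), A_6 (6T15, order 360). By Dedekind's theorem, for a prime p not dividing disc(f) the degrees of the irreducible factors of f mod p form the cycle type of an element of G. Factoring f modulo the 19 such primes p <= 79 (skipping 2, 5, 29, which divide the discriminant), each new pattern first appears at: mod 3: f = (x^2 + 2x + 2)(x^4 + 2x^3 + x + 1), pattern 4+2; mod 11: f = (x^3 + 6x^2 + 8x + 10)(x^3 + 9x^2 + 2x + 2), pattern 3+3; mod 19: f = (x + 15)(x + 17)(x^2 + 13x + 13)(x^2 + 16x + 11), pattern 2+2+1+1; mod 61: f = (x + 6)(x + 39)(x + 53)(x^3 + 28x^2 + 14x + 10), pattern 3+1+1+1. No other pattern occurs in this range, so the set of observed cycle types is {4+2, 3+3, 2+2+1+1, 3+1+1+1}. The candidates containing elements of all these cycle types are (C_3 x C_3) : C_4 (6T10) of order 36, A_6 (6T15) of order 360; the others are excluded. The observed types are precisely the cycle types that occur in (C_3 x C_3) : C_4 (6T10) (apart from the identity). Each of the other remaining candidates has further cycle types, and by the Chebotarev density theorem the matching factorization patterns would occur for a proportion of primes equal to their share of the group: A_6 (6T15) additionally contains elements of type 5+1 (144 of its 360 elements, about 40% of primes). None of the 19 primes tested shows any such pattern (for each of these groups the chance of that is below 10^-4), which rules them out. Hence G = (C_3 x C_3) : C_4 (6T10), of order 36. The Galois group (C_3 x C_3) : C_4 (6T10) has order 36, so the splitting field has degree 36 over Q.

36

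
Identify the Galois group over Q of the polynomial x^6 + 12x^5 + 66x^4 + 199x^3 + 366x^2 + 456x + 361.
C_6

The polynomial f is an irreducible sextic over Q, so G = Gal(f/Q) is one of the 16 transitive subgroups 6T1, ..., 6T16 of S_6. The discriminant of f is -449880542841987, which is not a perfect square, so G is not contained in A_6. The transitive groups of degree 6 not contained in A_6 are: C_6 (6T1, order 6), S_3 (6T2, order 6), D_6 (6T3, order 12), C_3 x S_3 (6T5, order 18), A_4 x C_2 (6T6, order 24), S_4 (6T8, order 24), S_3 x S_3 (6T9, order 36), S_4 x C_2 (6T11, order 48), (S_3 x S_3) : C_2 (6T13, order 72), PGL(2,5) (6T14, order 120), S_6 (6T16, order 720). By Dedekind's theorem, for a prime p not dividing disc(f) the degrees of the irreducible factors of f mod p form the cycle type of an element of G. Factoring f modulo the 37 such primes p <= 179 (skipping 3, 19, 73, 109, which divide the discriminant), each new pattern first appears at: mod 2: f = (x^6 + x^3 + 1), pattern 6; mod 7: f = (x^3 + 6x^2 + 4)(x^3 + 6x^2 + 2x + 1), pattern 3+3; mod 17: f = (x^2 + 3x + 4)(x^2 + 11x + 15)(x^2 + 15x + 8), pattern 2+2+2; mod 37: f = (x + 6)(x + 12)(x + 17)(x + 25)(x + 30)(x + 33), pattern 1+1+1+1+1+1. No other pattern occurs in this range, so the set of observed cycle types is {6, 3+3, 2+2+2, 1+1+1+1+1+1}. The candidates containing elements of all these cycle types are C_6 (6T1) of order 6, D_6 (6T3) of order 12, C_3 x S_3 (6T5) of order 18, A_4 x C_2 (6T6) of order 24, S_3 x S_3 (6T9) of order 36, S_4 x C_2 (6T11) of order 48, (S_3 x S_3) : C_2 (6T13) of order 72, PGL(2,5) (6T14) of order 120, S_6 (6T16) of order 720; the others are excluded. The observed types are precisely the cycle types that occur in C_6 (6T1). Each of the other remaining candidates has further cycle types, and by the Chebotarev density theorem the matching factorization patterns would occur for a proportion of primes equal to their share of the group: D_6 (6T3) additionally contains elements of type 2+2+1+1 (3 of its 12 elements, about 25% of primes); C_3 x S_3 (6T5) additionally contains elements of type 3+1+1+1 (4 of its 18 elements, about 22% of primes); A_4 x C_2 (6T6) additionally contains elements of type 2+2+1+1, 2+1+1+1+1 (6 of its 24 elements, about 25% of primes); S_3 x S_3 (6T9) additionally contains elements of type 3+1+1+1, 2+2+1+1 (13 of its 36 elements, about 36% of primes); S_4 x C_2 (6T11) additionally contains elements of type 4+2, 4+1+1, 2+2+1+1, 2+1+1+1+1 (24 of its 48 elements, about 50% of primes); (S_3 x S_3) : C_2 (6T13) additionally contains elements of type 4+2, 3+2+1, 3+1+1+1, 2+2+1+1, 2+1+1+1+1 (49 of its 72 elements, about 68% of primes); PGL(2,5) (6T14) additionally contains elements of type 5+1, 4+1+1, 2+2+1+1 (69 of its 120 elements, about 58% of primes); S_6 (6T16) additionally contains elements of type 5+1, 4+2, 4+1+1, 3+2+1, 3+1+1+1, 2+2+1+1, 2+1+1+1+1 (544 of its 720 elements, about 76% of primes). None of the 37 primes tested shows any such pattern (for each of these groups the chance of that is below 10^-4), which rules them out. Hence G = C_6 (6T1), of order 6.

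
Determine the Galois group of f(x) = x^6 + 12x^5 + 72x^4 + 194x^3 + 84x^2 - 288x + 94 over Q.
S_3 x S_3 (also written G36-)

The polynomial f is an irreducible sextic over Q, so G = Gal(f/Q) is one of the 16 transitive subgroups 6T1, ..., 6T16 of S_6. The discriminant of f is 407330802770688, which is not a perfect square, so G is not contained in A_6. The transitive groups of degree 6 not contained in A_6 are: C_6 (6T1, order 6), S_3 (6T2, order 6), D_6 (6T3, order 12), C_3 x S_3 (6T5, order 18), A_4 x C_2 (6T6, order 24), S_4 (6T8, order 24), S_3 x S_3 (6T9, order 36), S_4 x C_2 (6T11, order 48), (S_3 x S_3) : C_2 (6T13, order 72), PGL(2,5) (6T14, order 120), S_6 (6T16, order 720). By Dedekind's theorem, for a prime p not dividing disc(f) the degrees of the irreducible factors of f mod p form the cycle type of an element of G. Factoring f modulo the 22 such primes p <= 97 (skipping 2, 3, 37, which divide the discriminant), each new pattern first appears at: mod 5: f = (x^6 + 2x^5 + 2x^4 + 4x^3 + 4x^2 + 2x + 4), pattern 6; mod 11: f = (x + 2)(x + 3)(x^2 + 3x + 6)(x^2 + 4x + 2), pattern 2+2+1+1; mod 13: f = (x + 2)(x + 5)(x + 12)(x^3 + 6x^2 + 7x + 1), pattern 3+1+1+1; mod 31: f = (x^2 + x + 9)(x^2 + 16x + 7)(x^2 + 26x + 1), pattern 2+2+2; mod 97: f = (x^3 + 6x^2 + 55x + 19)(x^3 + 6x^2 + 78x + 56), pattern 3+3. No other pattern occurs in this range, so the set of observed cycle types is {6, 2+2+1+1, 3+1+1+1, 2+2+2, 3+3}. The candidates containing elements of all these cycle types are S_3 x S_3 (6T9) of order 36, (S_3 x S_3) : C_2 (6T13) of order 72, S_6 (6T16) of order 720; the others are excluded. The observed types are precisely the cycle types that occur in S_3 x S_3 (6T9) (apart from the identity). Each of the other remaining candidates has further cycle types, and by the Chebotarev density theorem the matching factorization patterns would occur for a proportion of primes equal to their share of the group: (S_3 x S_3) : C_2 (6T13) additionally contains elements of type 4+2, 3+2+1, 2+1+1+1+1 (36 of its 72 elements, about 50% of primes); S_6 (6T16) additionally contains elements of type 5+1, 4+2, 4+1+1, 3+2+1, 2+1+1+1+1 (459 of its 720 elements, about 64% of primes). None of the 22 primes tested shows any such pattern (for each of these groups the chance of that is below 10^-4), which rules them out. Hence G = S_3 x S_3 (6T9), of order 36.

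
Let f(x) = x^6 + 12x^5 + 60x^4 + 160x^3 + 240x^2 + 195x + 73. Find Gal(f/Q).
The polynomial f is an irreducible sextic over Q, so G = Gal(f/Q) is one of the 16 transitive subgroups 6T1, ..., 6T16 of S_6. The discriminant of f is -9059283, which is not a perfect square, so G is not contained in A_6. The transitive groups of degree 6 not contained in A_6 are: C_6 (6T1, order 6), S_3 (6T2, order 6), D_6 (6T3, order 12), C_3 x S_3 (6T5, order 18), A_4 x C_2 (6T6, order 24), S_4 (6T8, order 24), S_3 x S_3 (6T9, order 36), S_4 x C_2 (6T11, order 48), (S_3 x S_3) : C_2 (6T13, order 72), PGL(2,5) (6T14, order 120), S_6 (6T16, order 720). By Dedekind's theorem, for a prime p not dividing disc(f) the degrees of the irreducible factors of f mod p form the cycle type of an element of G. Factoring f modulo the 28 such primes p <= 127 (skipping 3, 17, 43, which divide the discriminant), each new pattern first appears at: mod 2: f = (x^6 + x + 1), pattern 6; mod 7: f = (x + 1)(x^2 + 2)(x^3 + 4x^2 + 5x + 5), pattern 3+2+1; mod 11: f = (x^2 + 6x + 10)(x^4 + 6x^3 + 3x^2 + 5x + 4), pattern 4+2; mod 13: f = (x + 7)(x + 12)(x^2 + x + 4)(x^2 + 5x + 9), pattern 2+2+1+1; mod 61: f = (x + 4)(x + 6)(x + 12)(x + 23)(x^2 + 28x + 41), pattern 2+1+1+1+1; mod 97: f = (x + 12)(x + 14)(x + 51)(x^3 + 32x^2 + 79x + 72), pattern 3+1+1+1; mod 113: f = (x^2 + 8x + 22)(x^2 + 49x + 86)(x^2 + 68x + 91), pattern 2+2+2; mod 127: f = (x^3 + 45x^2 + 59x + 52)(x^3 + 94x^2 + 89x + 82), pattern 3+3. No other pattern occurs in this range, so the set of observed cycle types is {6, 3+2+1, 4+2, 2+2+1+1, 2+1+1+1+1, 3+1+1+1, 2+2+2, 3+3}. The candidates containing elements of all these cycle types are (S_3 x S_3) : C_2 (6T13) of order 72, S_6 (6T16) of order 720; the others are excluded. The observed types are precisely the cycle types that occur in (S_3 x S_3) : C_2 (6T13) (apart from the identity). Each of the other remaining candidates has further cycle types, and by the Chebotarev density theorem the matching factorization patterns would occur for a proportion of primes equal to their share of the group: S_6 (6T16) additionally contains elements of type 5+1, 4+1+1 (234 of its 720 elements, about 32% of primes). None of the 28 primes tested shows any such pattern (for each of these groups the chance of that is below 10^-4), which rules them out. Hence G = (S_3 x S_3) : C_2 (6T13), of order 72.

(S_3 x S_3) : C_2 (also written G72)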